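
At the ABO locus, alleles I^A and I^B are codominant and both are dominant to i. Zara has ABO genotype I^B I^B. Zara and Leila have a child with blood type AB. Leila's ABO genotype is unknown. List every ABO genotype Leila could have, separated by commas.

For each candidate genotype of Leila, check whether crossing it with I^B I^B can produce every observed child phenotype.
  I^A I^A → possible child types {AB} ✓
  I^A I^B → possible child types {B, AB} ✓
  I^A i → possible child types {B, AB} ✓
  I^B I^B → possible child types {B} ✗
  I^B i → possible child types {B} ✗
  i i → possible child types {B} ✗

I^A I^A, I^A I^B, I^A i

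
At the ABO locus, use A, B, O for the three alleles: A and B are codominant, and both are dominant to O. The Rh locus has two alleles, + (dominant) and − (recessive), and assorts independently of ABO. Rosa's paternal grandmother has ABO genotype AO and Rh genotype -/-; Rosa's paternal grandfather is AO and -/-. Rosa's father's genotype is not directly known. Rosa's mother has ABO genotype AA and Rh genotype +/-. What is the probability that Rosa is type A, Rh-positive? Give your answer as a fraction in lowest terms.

1/2

Rosa's father's ABO genotype from AO × AO: 1/4 AA, 1/2 AO, 1/4 OO.
Crossing each possibility with the mother AA and summing P(type A): 1/4·1 + 1/2·1 + 1/4·1 = 1.
Similarly for Rh via the father's Rh distribution: P(Rh+) = 1/2.
Independent loci: 1 × 1/2 = 1/2.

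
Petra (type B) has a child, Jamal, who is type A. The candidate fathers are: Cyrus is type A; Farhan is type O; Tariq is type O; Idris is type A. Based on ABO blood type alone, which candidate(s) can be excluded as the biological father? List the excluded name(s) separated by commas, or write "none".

A candidate is excluded only if no genotype consistent with his phenotype could produce a type A child with a type B mother.
Farhan (type O): no genotype consistent with that phenotype can produce a type-A child with a type-B mother.
Tariq (type O): no genotype consistent with that phenotype can produce a type-A child with a type-B mother.

Farhan, Tariq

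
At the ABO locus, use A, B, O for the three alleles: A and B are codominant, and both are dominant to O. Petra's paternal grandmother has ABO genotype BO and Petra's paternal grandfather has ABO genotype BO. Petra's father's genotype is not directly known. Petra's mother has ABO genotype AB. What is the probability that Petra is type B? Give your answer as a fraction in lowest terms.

Petra's father's ABO genotype from BO × BO: 1/4 BB, 1/2 BO, 1/4 OO.
Crossing each possibility with the mother AB and summing P(type B): 1/4·1/2 + 1/2·1/2 + 1/4·1/2 = 1/2.

1/2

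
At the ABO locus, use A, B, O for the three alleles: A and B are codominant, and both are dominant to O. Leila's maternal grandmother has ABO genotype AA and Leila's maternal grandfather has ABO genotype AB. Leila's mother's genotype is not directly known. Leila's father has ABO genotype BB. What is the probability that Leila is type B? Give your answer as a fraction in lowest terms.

Leila's mother's ABO genotype from AA × AB: 1/2 AA, 1/2 AB.
Crossing each possibility with the father BB and summing P(type B): 1/2·0 + 1/2·1/2 = 1/4.

1/4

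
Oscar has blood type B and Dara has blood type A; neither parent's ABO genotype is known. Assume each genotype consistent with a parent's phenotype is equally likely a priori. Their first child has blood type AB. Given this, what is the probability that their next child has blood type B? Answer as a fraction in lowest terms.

5/36

Possible genotypes: Oscar ∈ {I^B I^B, I^B i}; Dara ∈ {I^A I^A, I^A i}.
Weight each parental genotype pair by prior × P(type-AB child):
  I^B I^B × I^A I^A: posterior weight 4/9; P(next child type B) = 0.
  I^B I^B × I^A i: posterior weight 2/9; P(next child type B) = 1/2.
  I^B i × I^A I^A: posterior weight 2/9; P(next child type B) = 0.
  I^B i × I^A i: posterior weight 1/9; P(next child type B) = 1/4.
Weighted sum = 5/36.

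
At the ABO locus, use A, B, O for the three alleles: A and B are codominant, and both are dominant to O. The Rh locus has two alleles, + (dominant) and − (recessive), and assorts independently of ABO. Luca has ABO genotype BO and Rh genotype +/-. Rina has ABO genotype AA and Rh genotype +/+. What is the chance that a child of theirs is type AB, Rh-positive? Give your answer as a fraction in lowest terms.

ABO cross BO × AA → offspring phenotypes: 1/2 A, 1/2 AB.
Rh cross +/- × +/+ → 1 Rh+.
Independent loci: P(type AB, Rh-positive) = 1/2 × 1 = 1/2.

1/2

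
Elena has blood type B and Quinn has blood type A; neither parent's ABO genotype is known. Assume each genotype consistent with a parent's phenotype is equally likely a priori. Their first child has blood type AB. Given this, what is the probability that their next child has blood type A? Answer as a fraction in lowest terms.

5/36

Possible genotypes: Elena ∈ {BB, BO}; Quinn ∈ {AA, AO}.
Weight each parental genotype pair by prior × P(type-AB child):
  BB × AA: posterior weight 4/9; P(next child type A) = 0.
  BB × AO: posterior weight 2/9; P(next child type A) = 0.
  BO × AA: posterior weight 2/9; P(next child type A) = 1/2.
  BO × AO: posterior weight 1/9; P(next child type A) = 1/4.
Weighted sum = 5/36.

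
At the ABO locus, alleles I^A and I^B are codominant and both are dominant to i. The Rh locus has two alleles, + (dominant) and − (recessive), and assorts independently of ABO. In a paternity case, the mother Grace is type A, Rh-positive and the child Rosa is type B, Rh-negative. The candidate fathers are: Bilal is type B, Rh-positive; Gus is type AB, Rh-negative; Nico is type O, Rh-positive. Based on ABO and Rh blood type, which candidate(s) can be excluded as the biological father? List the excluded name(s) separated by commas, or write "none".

Nico

A candidate is excluded only if no genotype consistent with his phenotype could produce a type B, Rh-negative child with a type A, Rh-positive mother.
Nico (type O, Rh+): no genotype consistent with that phenotype can produce a type-B Rh- child with a type-A mother.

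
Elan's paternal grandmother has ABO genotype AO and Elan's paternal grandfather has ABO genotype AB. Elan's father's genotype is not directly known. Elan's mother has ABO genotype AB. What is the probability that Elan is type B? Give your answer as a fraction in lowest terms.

1/4

Elan's father's ABO genotype from AO × AB: 1/4 AA, 1/4 AB, 1/4 AO, 1/4 BO.
Crossing each possibility with the mother AB and summing P(type B): 1/4·0 + 1/4·1/4 + 1/4·1/4 + 1/4·1/2 = 1/4.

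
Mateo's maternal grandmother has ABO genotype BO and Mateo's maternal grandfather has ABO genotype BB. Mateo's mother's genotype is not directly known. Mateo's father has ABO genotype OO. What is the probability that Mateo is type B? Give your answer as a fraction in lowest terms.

Mateo's mother's ABO genotype from BO × BB: 1/2 BB, 1/2 BO.
Crossing each possibility with the father OO and summing P(type B): 1/2·1 + 1/2·1/2 = 3/4.

3/4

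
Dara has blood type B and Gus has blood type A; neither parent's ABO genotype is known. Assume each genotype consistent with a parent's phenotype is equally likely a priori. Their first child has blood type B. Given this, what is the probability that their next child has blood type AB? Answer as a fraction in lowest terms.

Possible genotypes: Dara ∈ {I^B I^B, I^B i}; Gus ∈ {I^A I^A, I^A i}.
Weight each parental genotype pair by prior × P(type-B child):
  I^B I^B × I^A i: posterior weight 2/3; P(next child type AB) = 1/2.
  I^B i × I^A i: posterior weight 1/3; P(next child type AB) = 1/4.
Weighted sum = 5/12.

5/12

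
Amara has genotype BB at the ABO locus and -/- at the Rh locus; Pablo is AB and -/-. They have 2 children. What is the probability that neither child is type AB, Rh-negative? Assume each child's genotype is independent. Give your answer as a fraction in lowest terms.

1/4

ABO cross BB × AB → 1/2 B, 1/2 AB.
Rh cross -/- × -/- → 1 Rh-; so P(type AB, Rh-negative) = 1/2 × 1 = 1/2 per child.
P(not type AB, Rh-negative) = 1/2 for one child; (1/2)^2 = 1/4.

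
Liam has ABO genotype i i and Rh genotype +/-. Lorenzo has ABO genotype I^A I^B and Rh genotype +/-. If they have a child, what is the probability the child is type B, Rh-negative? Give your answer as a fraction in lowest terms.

ABO cross i i × I^A I^B → offspring phenotypes: 1/2 A, 1/2 B.
Rh cross +/- × +/- → 3/4 Rh+, 1/4 Rh-.
Independent loci: P(type B, Rh-negative) = 1/2 × 1/4 = 1/8.

1/8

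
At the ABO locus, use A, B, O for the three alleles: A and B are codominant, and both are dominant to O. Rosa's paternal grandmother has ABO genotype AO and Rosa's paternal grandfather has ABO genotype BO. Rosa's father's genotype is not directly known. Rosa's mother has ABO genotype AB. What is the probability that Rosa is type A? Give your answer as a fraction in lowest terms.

3/8

Rosa's father's ABO genotype from AO × BO: 1/4 AB, 1/4 AO, 1/4 BO, 1/4 OO.
Crossing each possibility with the mother AB and summing P(type A): 1/4·1/4 + 1/4·1/2 + 1/4·1/4 + 1/4·1/2 = 3/8.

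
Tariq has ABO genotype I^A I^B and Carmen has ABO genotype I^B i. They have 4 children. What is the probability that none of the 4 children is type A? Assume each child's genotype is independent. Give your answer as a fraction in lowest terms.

ABO cross I^A I^B × I^B i → 1/4 A, 1/2 B, 1/4 AB.
So P(type A) = 1/4 per child.
P(not type A) = 3/4 for one child; (3/4)^4 = 81/256.

81/256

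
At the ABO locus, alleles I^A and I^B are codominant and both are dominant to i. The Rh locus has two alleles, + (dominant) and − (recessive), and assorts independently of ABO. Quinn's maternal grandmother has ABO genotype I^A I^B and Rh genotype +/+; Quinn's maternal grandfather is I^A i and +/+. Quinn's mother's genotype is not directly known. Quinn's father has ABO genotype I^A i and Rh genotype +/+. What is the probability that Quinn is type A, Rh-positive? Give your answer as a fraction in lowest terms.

Quinn's mother's ABO genotype from I^A I^B × I^A i: 1/4 I^A I^A, 1/4 I^A I^B, 1/4 I^A i, 1/4 I^B i.
Crossing each possibility with the father I^A i and summing P(type A): 1/4·1 + 1/4·1/2 + 1/4·3/4 + 1/4·1/4 = 5/8.
Similarly for Rh via the mother's Rh distribution: P(Rh+) = 1.
Independent loci: 5/8 × 1 = 5/8.

5/8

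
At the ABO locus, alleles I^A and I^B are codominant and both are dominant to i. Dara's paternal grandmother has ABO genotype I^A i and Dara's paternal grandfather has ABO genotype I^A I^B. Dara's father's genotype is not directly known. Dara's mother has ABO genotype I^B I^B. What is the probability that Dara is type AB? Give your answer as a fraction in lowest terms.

Dara's father's ABO genotype from I^A i × I^A I^B: 1/4 I^A I^A, 1/4 I^A I^B, 1/4 I^A i, 1/4 I^B i.
Crossing each possibility with the mother I^B I^B and summing P(type AB): 1/4·1 + 1/4·1/2 + 1/4·1/2 + 1/4·0 = 1/2.

1/2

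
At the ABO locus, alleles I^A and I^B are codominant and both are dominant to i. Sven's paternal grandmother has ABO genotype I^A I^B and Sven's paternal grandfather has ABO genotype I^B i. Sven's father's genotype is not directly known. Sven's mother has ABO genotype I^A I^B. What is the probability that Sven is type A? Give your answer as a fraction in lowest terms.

1/4

Sven's father's ABO genotype from I^A I^B × I^B i: 1/4 I^A I^B, 1/4 I^A i, 1/4 I^B I^B, 1/4 I^B i.
Crossing each possibility with the mother I^A I^B and summing P(type A): 1/4·1/4 + 1/4·1/2 + 1/4·0 + 1/4·1/4 = 1/4.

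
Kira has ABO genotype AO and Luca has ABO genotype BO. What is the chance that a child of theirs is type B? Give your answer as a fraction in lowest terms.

1/4

ABO cross AO × BO → offspring phenotypes: 1/4 O, 1/4 A, 1/4 B, 1/4 AB.
So P(type B) = 1/4.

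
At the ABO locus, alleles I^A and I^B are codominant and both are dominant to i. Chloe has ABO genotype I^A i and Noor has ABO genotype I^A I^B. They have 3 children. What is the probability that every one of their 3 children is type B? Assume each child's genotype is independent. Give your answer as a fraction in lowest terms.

1/64

ABO cross I^A i × I^A I^B → 1/2 A, 1/4 B, 1/4 AB.
So P(type B) = 1/4 per child.
All 3 independent: (1/4)^3 = 1/64.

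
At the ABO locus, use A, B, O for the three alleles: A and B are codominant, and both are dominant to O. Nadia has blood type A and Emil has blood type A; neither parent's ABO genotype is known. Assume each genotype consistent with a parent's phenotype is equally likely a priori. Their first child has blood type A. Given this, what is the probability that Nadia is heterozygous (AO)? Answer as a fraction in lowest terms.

Possible genotypes: Nadia ∈ {AA, AO}; Emil ∈ {AA, AO}.
Weight each parental genotype pair by prior × P(type-A child):
  AA × AA: posterior weight 4/15.
  AA × AO: posterior weight 4/15.
  AO × AA: posterior weight 4/15.
  AO × AO: posterior weight 1/5.
Sum the posterior weight over pairs where Nadia is AO: 7/15.

7/15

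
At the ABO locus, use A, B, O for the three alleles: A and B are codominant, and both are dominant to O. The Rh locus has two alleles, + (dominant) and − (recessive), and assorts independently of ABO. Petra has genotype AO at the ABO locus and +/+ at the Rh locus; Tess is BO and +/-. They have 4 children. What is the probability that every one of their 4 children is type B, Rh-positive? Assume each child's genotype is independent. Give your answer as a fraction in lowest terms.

ABO cross AO × BO → 1/4 O, 1/4 A, 1/4 B, 1/4 AB.
Rh cross +/+ × +/- → 1 Rh+; so P(type B, Rh-positive) = 1/4 × 1 = 1/4 per child.
All 4 independent: (1/4)^4 = 1/256.

1/256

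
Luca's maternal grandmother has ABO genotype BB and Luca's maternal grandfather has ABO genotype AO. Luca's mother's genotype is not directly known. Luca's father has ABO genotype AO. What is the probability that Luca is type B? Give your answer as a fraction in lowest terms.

1/4

Luca's mother's ABO genotype from BB × AO: 1/2 AB, 1/2 BO.
Crossing each possibility with the father AO and summing P(type B): 1/2·1/4 + 1/2·1/4 = 1/4.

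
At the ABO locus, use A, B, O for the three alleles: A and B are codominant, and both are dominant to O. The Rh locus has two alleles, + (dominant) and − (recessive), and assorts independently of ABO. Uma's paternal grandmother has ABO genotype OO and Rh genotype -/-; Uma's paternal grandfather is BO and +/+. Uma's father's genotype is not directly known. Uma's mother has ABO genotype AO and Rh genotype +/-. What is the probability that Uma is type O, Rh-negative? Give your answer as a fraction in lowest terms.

3/32

Uma's father's ABO genotype from OO × BO: 1/2 BO, 1/2 OO.
Crossing each possibility with the mother AO and summing P(type O): 1/2·1/4 + 1/2·1/2 = 3/8.
Similarly for Rh via the father's Rh distribution: P(Rh-) = 1/4.
Independent loci: 3/8 × 1/4 = 3/32.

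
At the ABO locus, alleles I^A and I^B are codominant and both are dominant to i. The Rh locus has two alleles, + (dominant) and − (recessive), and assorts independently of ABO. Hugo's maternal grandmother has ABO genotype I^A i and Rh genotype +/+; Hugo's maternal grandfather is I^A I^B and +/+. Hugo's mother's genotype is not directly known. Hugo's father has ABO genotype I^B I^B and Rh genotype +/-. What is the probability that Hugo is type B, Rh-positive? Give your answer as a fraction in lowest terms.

1/2

Hugo's mother's ABO genotype from I^A i × I^A I^B: 1/4 I^A I^A, 1/4 I^A I^B, 1/4 I^A i, 1/4 I^B i.
Crossing each possibility with the father I^B I^B and summing P(type B): 1/4·0 + 1/4·1/2 + 1/4·1/2 + 1/4·1 = 1/2.
Similarly for Rh via the mother's Rh distribution: P(Rh+) = 1.
Independent loci: 1/2 × 1 = 1/2.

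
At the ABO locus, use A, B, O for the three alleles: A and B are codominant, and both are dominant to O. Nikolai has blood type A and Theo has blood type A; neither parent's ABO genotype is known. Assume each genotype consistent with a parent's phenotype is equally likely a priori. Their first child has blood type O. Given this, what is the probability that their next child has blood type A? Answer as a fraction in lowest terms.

3/4

Possible genotypes: Nikolai ∈ {AA, AO}; Theo ∈ {AA, AO}.
Weight each parental genotype pair by prior × P(type-O child):
  AO × AO: posterior weight 1; P(next child type A) = 3/4.
Weighted sum = 3/4.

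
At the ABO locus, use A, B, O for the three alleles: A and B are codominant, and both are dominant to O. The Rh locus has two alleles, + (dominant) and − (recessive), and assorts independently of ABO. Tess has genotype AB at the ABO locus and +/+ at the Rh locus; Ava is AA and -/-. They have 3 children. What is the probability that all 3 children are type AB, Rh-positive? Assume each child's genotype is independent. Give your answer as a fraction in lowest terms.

1/8

ABO cross AB × AA → 1/2 A, 1/2 AB.
Rh cross +/+ × -/- → 1 Rh+; so P(type AB, Rh-positive) = 1/2 × 1 = 1/2 per child.
All 3 independent: (1/2)^3 = 1/8.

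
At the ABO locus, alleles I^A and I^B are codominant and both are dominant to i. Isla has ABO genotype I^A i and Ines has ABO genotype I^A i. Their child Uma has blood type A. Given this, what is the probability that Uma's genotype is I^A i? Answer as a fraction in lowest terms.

2/3

Cross I^A i × I^A i → 1/4 I^A I^A, 1/2 I^A i, 1/4 i i.
Type-A genotypes among offspring: I^A I^A (1/4), I^A i (1/2); total 3/4.
P(I^A i | type A) = (1/2) / (3/4) = 2/3.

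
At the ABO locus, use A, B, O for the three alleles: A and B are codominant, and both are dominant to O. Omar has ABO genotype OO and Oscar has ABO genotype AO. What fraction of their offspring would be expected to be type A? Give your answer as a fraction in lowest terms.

ABO cross OO × AO → offspring phenotypes: 1/2 O, 1/2 A.
So P(type A) = 1/2.

1/2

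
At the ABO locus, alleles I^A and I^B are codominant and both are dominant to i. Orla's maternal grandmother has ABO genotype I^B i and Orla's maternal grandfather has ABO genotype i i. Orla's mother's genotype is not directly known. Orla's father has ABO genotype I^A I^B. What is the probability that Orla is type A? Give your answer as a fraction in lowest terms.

Orla's mother's ABO genotype from I^B i × i i: 1/2 I^B i, 1/2 i i.
Crossing each possibility with the father I^A I^B and summing P(type A): 1/2·1/4 + 1/2·1/2 = 3/8.

3/8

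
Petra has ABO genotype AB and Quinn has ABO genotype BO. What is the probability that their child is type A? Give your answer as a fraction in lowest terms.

ABO cross AB × BO → offspring phenotypes: 1/4 A, 1/2 B, 1/4 AB.
So P(type A) = 1/4.

1/4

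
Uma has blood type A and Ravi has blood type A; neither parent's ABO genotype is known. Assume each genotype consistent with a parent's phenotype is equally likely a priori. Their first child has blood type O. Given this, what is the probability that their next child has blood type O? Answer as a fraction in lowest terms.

Possible genotypes: Uma ∈ {I^A I^A, I^A i}; Ravi ∈ {I^A I^A, I^A i}.
Weight each parental genotype pair by prior × P(type-O child):
  I^A i × I^A i: posterior weight 1; P(next child type O) = 1/4.
Weighted sum = 1/4.

1/4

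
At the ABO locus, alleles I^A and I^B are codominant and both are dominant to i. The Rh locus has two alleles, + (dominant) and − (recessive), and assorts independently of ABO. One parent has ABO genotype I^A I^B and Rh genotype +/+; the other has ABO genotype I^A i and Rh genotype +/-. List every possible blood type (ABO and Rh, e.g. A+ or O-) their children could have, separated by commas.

Gametes from I^A I^B × I^A i give offspring ABO genotypes I^A I^A, I^A I^B, I^A i, I^B i, i.e. phenotypes A, B, AB.
Rh cross +/+ × +/- → phenotypes Rh+.
Combining independently: A+, B+, AB+.

A+, B+, AB+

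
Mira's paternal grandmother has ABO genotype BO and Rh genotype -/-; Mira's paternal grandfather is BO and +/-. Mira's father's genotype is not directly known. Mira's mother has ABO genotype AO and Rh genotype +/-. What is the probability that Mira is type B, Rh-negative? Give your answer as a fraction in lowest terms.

3/32

Mira's father's ABO genotype from BO × BO: 1/4 BB, 1/2 BO, 1/4 OO.
Crossing each possibility with the mother AO and summing P(type B): 1/4·1/2 + 1/2·1/4 + 1/4·0 = 1/4.
Similarly for Rh via the father's Rh distribution: P(Rh-) = 3/8.
Independent loci: 1/4 × 3/8 = 3/32.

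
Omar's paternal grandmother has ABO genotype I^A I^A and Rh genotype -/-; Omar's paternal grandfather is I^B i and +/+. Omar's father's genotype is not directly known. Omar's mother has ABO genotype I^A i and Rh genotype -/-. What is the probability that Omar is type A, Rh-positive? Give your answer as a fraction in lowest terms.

Omar's father's ABO genotype from I^A I^A × I^B i: 1/2 I^A I^B, 1/2 I^A i.
Crossing each possibility with the mother I^A i and summing P(type A): 1/2·1/2 + 1/2·3/4 = 5/8.
Similarly for Rh via the father's Rh distribution: P(Rh+) = 1/2.
Independent loci: 5/8 × 1/2 = 5/16.

5/16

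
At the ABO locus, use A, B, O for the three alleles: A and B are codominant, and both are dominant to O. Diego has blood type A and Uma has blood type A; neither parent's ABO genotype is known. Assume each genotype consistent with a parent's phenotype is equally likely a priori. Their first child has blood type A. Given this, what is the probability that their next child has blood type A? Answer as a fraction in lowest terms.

Possible genotypes: Diego ∈ {AA, AO}; Uma ∈ {AA, AO}.
Weight each parental genotype pair by prior × P(type-A child):
  AA × AA: posterior weight 4/15; P(next child type A) = 1.
  AA × AO: posterior weight 4/15; P(next child type A) = 1.
  AO × AA: posterior weight 4/15; P(next child type A) = 1.
  AO × AO: posterior weight 1/5; P(next child type A) = 3/4.
Weighted sum = 19/20.

19/20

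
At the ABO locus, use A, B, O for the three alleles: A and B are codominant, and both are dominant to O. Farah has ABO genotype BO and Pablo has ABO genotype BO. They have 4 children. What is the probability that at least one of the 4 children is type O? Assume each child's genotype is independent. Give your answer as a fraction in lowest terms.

175/256

ABO cross BO × BO → 1/4 O, 3/4 B.
So P(type O) = 1/4 per child.
P(none) = (3/4)^4 = 81/256; P(at least one) = 1 − 81/256 = 175/256.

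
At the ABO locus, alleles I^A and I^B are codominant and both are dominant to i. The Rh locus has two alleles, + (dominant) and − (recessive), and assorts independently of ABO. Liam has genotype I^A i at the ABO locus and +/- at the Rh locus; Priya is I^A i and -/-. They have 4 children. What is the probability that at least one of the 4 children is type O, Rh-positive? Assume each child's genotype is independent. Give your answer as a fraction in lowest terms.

ABO cross I^A i × I^A i → 1/4 O, 3/4 A.
Rh cross +/- × -/- → 1/2 Rh+, 1/2 Rh-; so P(type O, Rh-positive) = 1/4 × 1/2 = 1/8 per child.
P(none) = (7/8)^4 = 2401/4096; P(at least one) = 1 − 2401/4096 = 1695/4096.

1695/4096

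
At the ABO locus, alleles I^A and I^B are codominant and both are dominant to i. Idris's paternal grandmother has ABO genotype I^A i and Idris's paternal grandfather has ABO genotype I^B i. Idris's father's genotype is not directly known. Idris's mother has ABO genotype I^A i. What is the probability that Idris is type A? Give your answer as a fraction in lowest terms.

Idris's father's ABO genotype from I^A i × I^B i: 1/4 I^A I^B, 1/4 I^A i, 1/4 I^B i, 1/4 i i.
Crossing each possibility with the mother I^A i and summing P(type A): 1/4·1/2 + 1/4·3/4 + 1/4·1/4 + 1/4·1/2 = 1/2.

1/2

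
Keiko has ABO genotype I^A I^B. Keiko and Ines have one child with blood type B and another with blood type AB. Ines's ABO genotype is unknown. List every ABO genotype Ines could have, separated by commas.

For each candidate genotype of Ines, check whether crossing it with I^A I^B can produce every observed child phenotype.
  I^A I^A → possible child types {A, AB} ✗
  I^A I^B → possible child types {A, B, AB} ✓
  I^A i → possible child types {A, B, AB} ✓
  I^B I^B → possible child types {B, AB} ✓
  I^B i → possible child types {A, B, AB} ✓
  i i → possible child types {A, B} ✗

I^A I^B, I^A i, I^B I^B, I^B i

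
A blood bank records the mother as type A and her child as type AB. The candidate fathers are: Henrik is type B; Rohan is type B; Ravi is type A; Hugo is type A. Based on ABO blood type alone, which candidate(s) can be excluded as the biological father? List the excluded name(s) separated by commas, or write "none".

Ravi, Hugo

A candidate is excluded only if no genotype consistent with his phenotype could produce a type AB child with a type A mother.
Ravi (type A): no genotype consistent with that phenotype can produce a type-AB child with a type-A mother.
Hugo (type A): no genotype consistent with that phenotype can produce a type-AB child with a type-A mother.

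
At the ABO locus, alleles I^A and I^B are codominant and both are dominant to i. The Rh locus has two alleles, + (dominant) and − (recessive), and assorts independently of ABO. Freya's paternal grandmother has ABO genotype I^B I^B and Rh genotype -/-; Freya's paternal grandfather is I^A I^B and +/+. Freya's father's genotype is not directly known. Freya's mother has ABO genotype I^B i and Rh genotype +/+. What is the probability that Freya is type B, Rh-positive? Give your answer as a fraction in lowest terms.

Freya's father's ABO genotype from I^B I^B × I^A I^B: 1/2 I^A I^B, 1/2 I^B I^B.
Crossing each possibility with the mother I^B i and summing P(type B): 1/2·1/2 + 1/2·1 = 3/4.
Similarly for Rh via the father's Rh distribution: P(Rh+) = 1.
Independent loci: 3/4 × 1 = 3/4.

3/4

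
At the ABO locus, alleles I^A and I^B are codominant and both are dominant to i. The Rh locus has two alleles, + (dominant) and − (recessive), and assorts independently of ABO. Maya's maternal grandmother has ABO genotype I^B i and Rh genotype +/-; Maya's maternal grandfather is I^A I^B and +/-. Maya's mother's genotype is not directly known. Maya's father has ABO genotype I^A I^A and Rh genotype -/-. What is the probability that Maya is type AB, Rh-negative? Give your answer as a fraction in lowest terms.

Maya's mother's ABO genotype from I^B i × I^A I^B: 1/4 I^A I^B, 1/4 I^A i, 1/4 I^B I^B, 1/4 I^B i.
Crossing each possibility with the father I^A I^A and summing P(type AB): 1/4·1/2 + 1/4·0 + 1/4·1 + 1/4·1/2 = 1/2.
Similarly for Rh via the mother's Rh distribution: P(Rh-) = 1/2.
Independent loci: 1/2 × 1/2 = 1/4.

1/4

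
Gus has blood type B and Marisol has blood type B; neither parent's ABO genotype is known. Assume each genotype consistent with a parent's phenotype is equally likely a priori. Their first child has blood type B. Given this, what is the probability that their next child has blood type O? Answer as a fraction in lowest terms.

1/20

Possible genotypes: Gus ∈ {I^B I^B, I^B i}; Marisol ∈ {I^B I^B, I^B i}.
Weight each parental genotype pair by prior × P(type-B child):
  I^B I^B × I^B I^B: posterior weight 4/15; P(next child type O) = 0.
  I^B I^B × I^B i: posterior weight 4/15; P(next child type O) = 0.
  I^B i × I^B I^B: posterior weight 4/15; P(next child type O) = 0.
  I^B i × I^B i: posterior weight 1/5; P(next child type O) = 1/4.
Weighted sum = 1/20.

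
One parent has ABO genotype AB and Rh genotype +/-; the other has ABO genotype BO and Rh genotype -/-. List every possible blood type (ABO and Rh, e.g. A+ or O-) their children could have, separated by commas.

Gametes from AB × BO give offspring ABO genotypes AB, AO, BB, BO, i.e. phenotypes A, B, AB.
Rh cross +/- × -/- → phenotypes Rh+, Rh-.
Combining independently: A+, A-, B+, B-, AB+, AB-.

A+, A-, B+, B-, AB+, AB-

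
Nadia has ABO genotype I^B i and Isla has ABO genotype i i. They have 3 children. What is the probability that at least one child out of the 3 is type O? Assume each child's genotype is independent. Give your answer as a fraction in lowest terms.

7/8

ABO cross I^B i × i i → 1/2 O, 1/2 B.
So P(type O) = 1/2 per child.
P(none) = (1/2)^3 = 1/8; P(at least one) = 1 − 1/8 = 7/8.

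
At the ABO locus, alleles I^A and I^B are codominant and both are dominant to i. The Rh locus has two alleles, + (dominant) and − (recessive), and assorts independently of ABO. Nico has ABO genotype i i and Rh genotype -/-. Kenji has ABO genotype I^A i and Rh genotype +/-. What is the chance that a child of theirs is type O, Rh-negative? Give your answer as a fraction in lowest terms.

ABO cross i i × I^A i → offspring phenotypes: 1/2 O, 1/2 A.
Rh cross -/- × +/- → 1/2 Rh+, 1/2 Rh-.
Independent loci: P(type O, Rh-negative) = 1/2 × 1/2 = 1/4.

1/4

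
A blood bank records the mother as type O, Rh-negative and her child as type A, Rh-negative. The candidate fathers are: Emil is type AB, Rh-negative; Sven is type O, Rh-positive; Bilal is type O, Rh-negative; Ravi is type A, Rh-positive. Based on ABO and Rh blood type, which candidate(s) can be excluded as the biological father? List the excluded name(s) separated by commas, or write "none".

Sven, Bilal

A candidate is excluded only if no genotype consistent with his phenotype could produce a type A, Rh-negative child with a type O, Rh-negative mother.
Sven (type O, Rh+): no genotype consistent with that phenotype can produce a type-A Rh- child with a type-O mother.
Bilal (type O, Rh-): no genotype consistent with that phenotype can produce a type-A Rh- child with a type-O mother.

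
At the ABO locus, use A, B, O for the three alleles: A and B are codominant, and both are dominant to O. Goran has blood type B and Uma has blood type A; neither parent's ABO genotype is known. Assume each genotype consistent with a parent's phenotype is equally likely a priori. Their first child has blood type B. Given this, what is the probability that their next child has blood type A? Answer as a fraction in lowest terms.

Possible genotypes: Goran ∈ {BB, BO}; Uma ∈ {AA, AO}.
Weight each parental genotype pair by prior × P(type-B child):
  BB × AO: posterior weight 2/3; P(next child type A) = 0.
  BO × AO: posterior weight 1/3; P(next child type A) = 1/4.
Weighted sum = 1/12.

1/12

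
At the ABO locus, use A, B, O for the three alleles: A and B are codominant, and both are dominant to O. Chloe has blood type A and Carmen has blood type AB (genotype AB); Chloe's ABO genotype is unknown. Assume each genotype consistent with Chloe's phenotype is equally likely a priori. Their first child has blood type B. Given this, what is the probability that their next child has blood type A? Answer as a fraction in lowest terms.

Possible genotypes: Chloe ∈ {AA, AO}; Carmen ∈ {AB}.
Weight each parental genotype pair by prior × P(type-B child):
  AO × AB: posterior weight 1; P(next child type A) = 1/2.
Weighted sum = 1/2.

1/2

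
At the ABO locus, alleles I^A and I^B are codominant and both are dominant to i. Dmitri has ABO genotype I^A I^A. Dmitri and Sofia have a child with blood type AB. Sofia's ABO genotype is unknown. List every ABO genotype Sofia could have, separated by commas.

For each candidate genotype of Sofia, check whether crossing it with I^A I^A can produce every observed child phenotype.
  I^A I^A → possible child types {A} ✗
  I^A I^B → possible child types {A, AB} ✓
  I^A i → possible child types {A} ✗
  I^B I^B → possible child types {AB} ✓
  I^B i → possible child types {A, AB} ✓
  i i → possible child types {A} ✗

I^A I^B, I^B I^B, I^B i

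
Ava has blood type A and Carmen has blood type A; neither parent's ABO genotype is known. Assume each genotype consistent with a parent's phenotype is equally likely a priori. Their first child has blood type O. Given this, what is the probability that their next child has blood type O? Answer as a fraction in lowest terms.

1/4

Possible genotypes: Ava ∈ {AA, AO}; Carmen ∈ {AA, AO}.
Weight each parental genotype pair by prior × P(type-O child):
  AO × AO: posterior weight 1; P(next child type O) = 1/4.
Weighted sum = 1/4.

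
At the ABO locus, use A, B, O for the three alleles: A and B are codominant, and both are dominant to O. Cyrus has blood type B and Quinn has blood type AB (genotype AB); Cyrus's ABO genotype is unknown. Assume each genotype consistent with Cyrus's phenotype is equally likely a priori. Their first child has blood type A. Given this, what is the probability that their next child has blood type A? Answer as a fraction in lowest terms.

1/4

Possible genotypes: Cyrus ∈ {BB, BO}; Quinn ∈ {AB}.
Weight each parental genotype pair by prior × P(type-A child):
  BO × AB: posterior weight 1; P(next child type A) = 1/4.
Weighted sum = 1/4.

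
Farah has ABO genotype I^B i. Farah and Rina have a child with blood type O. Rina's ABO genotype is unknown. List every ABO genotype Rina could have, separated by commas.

For each candidate genotype of Rina, check whether crossing it with I^B i can produce every observed child phenotype.
  I^A I^A → possible child types {A, AB} ✗
  I^A I^B → possible child types {A, B, AB} ✗
  I^A i → possible child types {O, A, B, AB} ✓
  I^B I^B → possible child types {B} ✗
  I^B i → possible child types {O, B} ✓
  i i → possible child types {O, B} ✓

I^A i, I^B i, i i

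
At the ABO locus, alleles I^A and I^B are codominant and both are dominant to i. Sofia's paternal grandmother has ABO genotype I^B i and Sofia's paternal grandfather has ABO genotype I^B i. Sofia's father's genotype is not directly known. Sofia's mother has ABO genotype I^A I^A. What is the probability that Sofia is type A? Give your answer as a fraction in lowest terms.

1/2

Sofia's father's ABO genotype from I^B i × I^B i: 1/4 I^B I^B, 1/2 I^B i, 1/4 i i.
Crossing each possibility with the mother I^A I^A and summing P(type A): 1/4·0 + 1/2·1/2 + 1/4·1 = 1/2.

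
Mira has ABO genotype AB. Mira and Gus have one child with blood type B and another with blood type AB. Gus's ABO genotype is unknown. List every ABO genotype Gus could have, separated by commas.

AB, AO, BB, BO

For each candidate genotype of Gus, check whether crossing it with AB can produce every observed child phenotype.
  AA → possible child types {A, AB} ✗
  AB → possible child types {A, B, AB} ✓
  AO → possible child types {A, B, AB} ✓
  BB → possible child types {B, AB} ✓
  BO → possible child types {A, B, AB} ✓
  OO → possible child types {A, B} ✗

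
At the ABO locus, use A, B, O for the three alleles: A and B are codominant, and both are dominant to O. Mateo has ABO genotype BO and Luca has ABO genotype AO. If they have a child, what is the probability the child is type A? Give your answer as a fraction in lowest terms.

ABO cross BO × AO → offspring phenotypes: 1/4 O, 1/4 A, 1/4 B, 1/4 AB.
So P(type A) = 1/4.

1/4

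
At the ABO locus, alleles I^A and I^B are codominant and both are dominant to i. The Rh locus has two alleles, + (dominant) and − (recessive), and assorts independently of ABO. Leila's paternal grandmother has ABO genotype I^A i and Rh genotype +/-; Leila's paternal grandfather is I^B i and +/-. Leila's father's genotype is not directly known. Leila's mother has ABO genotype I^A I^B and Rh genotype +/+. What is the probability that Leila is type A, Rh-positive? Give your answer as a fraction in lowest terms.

3/8

Leila's father's ABO genotype from I^A i × I^B i: 1/4 I^A I^B, 1/4 I^A i, 1/4 I^B i, 1/4 i i.
Crossing each possibility with the mother I^A I^B and summing P(type A): 1/4·1/4 + 1/4·1/2 + 1/4·1/4 + 1/4·1/2 = 3/8.
Similarly for Rh via the father's Rh distribution: P(Rh+) = 1.
Independent loci: 3/8 × 1 = 3/8.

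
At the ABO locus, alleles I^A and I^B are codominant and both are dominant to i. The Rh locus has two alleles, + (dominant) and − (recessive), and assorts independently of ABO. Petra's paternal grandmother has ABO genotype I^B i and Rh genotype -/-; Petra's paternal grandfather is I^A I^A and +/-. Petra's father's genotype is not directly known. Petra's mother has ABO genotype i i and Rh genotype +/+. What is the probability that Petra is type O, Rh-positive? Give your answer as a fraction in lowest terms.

1/4

Petra's father's ABO genotype from I^B i × I^A I^A: 1/2 I^A I^B, 1/2 I^A i.
Crossing each possibility with the mother i i and summing P(type O): 1/2·0 + 1/2·1/2 = 1/4.
Similarly for Rh via the father's Rh distribution: P(Rh+) = 1.
Independent loci: 1/4 × 1 = 1/4.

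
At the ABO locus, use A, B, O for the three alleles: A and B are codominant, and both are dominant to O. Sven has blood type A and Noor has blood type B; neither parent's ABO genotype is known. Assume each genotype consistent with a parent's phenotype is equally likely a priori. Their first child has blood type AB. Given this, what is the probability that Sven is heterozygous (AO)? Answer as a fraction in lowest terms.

1/3

Possible genotypes: Sven ∈ {AA, AO}; Noor ∈ {BB, BO}.
Weight each parental genotype pair by prior × P(type-AB child):
  AA × BB: posterior weight 4/9.
  AA × BO: posterior weight 2/9.
  AO × BB: posterior weight 2/9.
  AO × BO: posterior weight 1/9.
Sum the posterior weight over pairs where Sven is AO: 1/3.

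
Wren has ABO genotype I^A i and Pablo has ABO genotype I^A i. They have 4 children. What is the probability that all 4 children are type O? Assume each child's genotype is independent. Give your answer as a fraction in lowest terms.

1/256

ABO cross I^A i × I^A i → 1/4 O, 3/4 A.
So P(type O) = 1/4 per child.
All 4 independent: (1/4)^4 = 1/256.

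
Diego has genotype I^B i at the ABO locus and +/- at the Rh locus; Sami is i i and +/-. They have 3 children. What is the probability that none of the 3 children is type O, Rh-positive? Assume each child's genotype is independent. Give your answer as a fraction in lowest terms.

ABO cross I^B i × i i → 1/2 O, 1/2 B.
Rh cross +/- × +/- → 3/4 Rh+, 1/4 Rh-; so P(type O, Rh-positive) = 1/2 × 3/4 = 3/8 per child.
P(not type O, Rh-positive) = 5/8 for one child; (5/8)^3 = 125/512.

125/512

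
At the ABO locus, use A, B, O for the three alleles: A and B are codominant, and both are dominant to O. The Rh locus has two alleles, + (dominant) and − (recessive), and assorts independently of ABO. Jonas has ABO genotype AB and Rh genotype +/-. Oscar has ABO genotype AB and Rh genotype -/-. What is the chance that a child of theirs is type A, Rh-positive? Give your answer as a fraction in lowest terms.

1/8

ABO cross AB × AB → offspring phenotypes: 1/4 A, 1/4 B, 1/2 AB.
Rh cross +/- × -/- → 1/2 Rh+, 1/2 Rh-.
Independent loci: P(type A, Rh-positive) = 1/4 × 1/2 = 1/8.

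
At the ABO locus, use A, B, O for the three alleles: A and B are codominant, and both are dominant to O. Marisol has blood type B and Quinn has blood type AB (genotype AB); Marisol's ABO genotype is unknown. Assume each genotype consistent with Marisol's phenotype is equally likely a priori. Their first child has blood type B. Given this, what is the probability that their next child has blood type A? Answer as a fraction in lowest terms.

Possible genotypes: Marisol ∈ {BB, BO}; Quinn ∈ {AB}.
Weight each parental genotype pair by prior × P(type-B child):
  BB × AB: posterior weight 1/2; P(next child type A) = 0.
  BO × AB: posterior weight 1/2; P(next child type A) = 1/4.
Weighted sum = 1/8.

1/8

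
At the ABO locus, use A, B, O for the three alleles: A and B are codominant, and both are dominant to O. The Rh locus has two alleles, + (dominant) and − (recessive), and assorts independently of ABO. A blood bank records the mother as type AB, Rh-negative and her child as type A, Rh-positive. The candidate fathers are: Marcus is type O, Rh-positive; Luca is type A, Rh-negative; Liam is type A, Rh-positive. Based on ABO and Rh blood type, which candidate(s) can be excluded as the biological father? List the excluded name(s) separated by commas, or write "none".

Luca

A candidate is excluded only if no genotype consistent with his phenotype could produce a type A, Rh-positive child with a type AB, Rh-negative mother.
Luca (type A, Rh-): no genotype consistent with that phenotype can produce a type-A Rh+ child with a type-AB mother.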